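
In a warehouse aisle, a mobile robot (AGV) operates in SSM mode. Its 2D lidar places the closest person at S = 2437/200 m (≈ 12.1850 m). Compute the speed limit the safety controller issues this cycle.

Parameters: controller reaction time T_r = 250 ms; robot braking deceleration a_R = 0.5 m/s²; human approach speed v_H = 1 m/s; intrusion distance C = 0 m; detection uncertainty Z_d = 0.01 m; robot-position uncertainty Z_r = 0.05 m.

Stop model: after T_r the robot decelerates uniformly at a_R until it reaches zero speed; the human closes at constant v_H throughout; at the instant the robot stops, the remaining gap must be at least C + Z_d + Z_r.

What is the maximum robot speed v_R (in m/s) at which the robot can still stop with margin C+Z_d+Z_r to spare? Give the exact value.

quadratic (1)·v² + (9/4)·v + (-95/8) = 0
  disc = (9/4)² − 4·(1)·(-95/8) = 841/16 ; √disc = 29/4
  v_R = (−(9/4) + 29/4) / (2·(1)) = 5/2 m/s
check:
stop time T_s = (5/2)/(1/2) = 5.0000 s
reaction-phase robot travel = 2.5000·0.2500 = 0.6250 m
robot under decel: 2.5000²/(2·0.5000) = 6.2500 m
person approaches 1.0000·(0.2500+5.0000) = 5.2500 m
residual clearance needed = 0.0000+0.0100+0.0500 = 0.0600 m
sum ≈ 0.6250+6.2500+5.2500+0.0600 ≈ 12.1850 m = S ✓

v_R_max = 5/2 m/s = 2.5000 m/s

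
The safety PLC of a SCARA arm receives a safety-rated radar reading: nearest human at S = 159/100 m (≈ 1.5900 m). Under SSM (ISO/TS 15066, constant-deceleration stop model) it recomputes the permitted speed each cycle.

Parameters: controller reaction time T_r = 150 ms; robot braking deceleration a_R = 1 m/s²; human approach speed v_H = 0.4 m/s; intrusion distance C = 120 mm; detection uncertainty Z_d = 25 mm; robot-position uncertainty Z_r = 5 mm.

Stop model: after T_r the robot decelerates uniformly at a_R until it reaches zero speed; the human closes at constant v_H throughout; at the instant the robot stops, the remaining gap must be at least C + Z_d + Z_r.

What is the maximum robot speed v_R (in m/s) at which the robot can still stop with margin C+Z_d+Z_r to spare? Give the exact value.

collect terms ⇒ (1/2)·v_R² + (11/20)·v_R + (-69/50) = 0
  disc = (11/20)² − 4·(1/2)·(-69/50) = 49/16 ; √disc = 7/4
  v_R = (−(11/20) + 7/4) / (2·(1/2)) = 6/5 m/s
check:
stop time T_s = (6/5)/1 = 1.2000 s
robot in T_r: 1.2000·0.1500 = 0.1800 m
robot covers 1.2000·1.2000 − ½·1.0000·1.2000² = 0.7200 m while stopping
human closes 0.4000·1.3500 = 0.5400 m
C+Z_d+Z_r = 0.1200+0.0250+0.0050 = 0.1500 m
sum ≈ 0.1800+0.7200+0.5400+0.1500 ≈ 1.5900 m = S ✓

v_R_max = 6/5 m/s = 1.2000 m/s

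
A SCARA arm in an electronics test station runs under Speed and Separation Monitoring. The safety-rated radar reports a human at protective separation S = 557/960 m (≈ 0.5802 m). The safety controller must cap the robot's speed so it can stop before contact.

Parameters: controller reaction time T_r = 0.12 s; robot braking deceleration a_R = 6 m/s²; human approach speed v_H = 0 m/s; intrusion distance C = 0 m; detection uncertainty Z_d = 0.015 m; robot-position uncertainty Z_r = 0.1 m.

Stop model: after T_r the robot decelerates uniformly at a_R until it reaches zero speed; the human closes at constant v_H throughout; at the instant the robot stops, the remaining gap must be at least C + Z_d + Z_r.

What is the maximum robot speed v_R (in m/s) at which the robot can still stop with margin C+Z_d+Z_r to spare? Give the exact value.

quadratic (1/12)·v² + (3/25)·v + (-2233/4800) = 0
  disc = (3/25)² − 4·(1/12)·(-2233/4800) = 61009/360000 ; √disc = 247/600
  v_R = (−(3/25) + 247/600) / (2·(1/12)) = 7/4 m/s
check:
T_s = v_R/a_R = (7/4)/6 = 0.2917 s
robot covers v_R·T_r = 1.7500·0.1200 = 0.2100 m before braking
braking distance = 1.7500²/(2·6.0000) = 0.2552 m
human closes 0.0000·0.4117 = 0.0000 m
residual clearance needed = 0.0000+0.0150+0.1000 = 0.1150 m
sum ≈ 0.2100+0.2552+0.0000+0.1150 ≈ 0.5802 m = S ✓

v_R_max = 7/4 m/s = 1.7500 m/s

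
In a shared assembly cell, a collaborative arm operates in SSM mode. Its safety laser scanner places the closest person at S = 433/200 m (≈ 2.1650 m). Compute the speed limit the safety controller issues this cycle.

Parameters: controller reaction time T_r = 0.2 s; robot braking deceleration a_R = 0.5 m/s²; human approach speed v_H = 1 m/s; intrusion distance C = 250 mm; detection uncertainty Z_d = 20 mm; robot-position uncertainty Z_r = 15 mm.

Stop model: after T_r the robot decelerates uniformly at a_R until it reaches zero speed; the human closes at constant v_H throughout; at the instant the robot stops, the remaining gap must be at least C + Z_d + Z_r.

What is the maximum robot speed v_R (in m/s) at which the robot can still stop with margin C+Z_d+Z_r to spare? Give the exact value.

at the boundary: (1)·v² + (11/5)·v + (-42/25) = 0
  disc = (11/5)² − 4·(1)·(-42/25) = 289/25 ; √disc = 17/5
  v_R = (−(11/5) + 17/5) / (2·(1)) = 3/5 m/s
check:
stop time T_s = (3/5)/(1/2) = 1.2000 s
reaction-phase robot travel = 0.6000·0.2000 = 0.1200 m
robot covers 0.6000·1.2000 − ½·0.5000·1.2000² = 0.3600 m while stopping
human over T_r+T_s: 1.0000·(0.2000+1.2000) = 1.4000 m
C+Z_d+Z_r = 0.2500+0.0200+0.0150 = 0.2850 m
sum ≈ 0.1200+0.3600+1.4000+0.2850 ≈ 2.1650 m = S ✓

v_R_max = 3/5 m/s = 0.6000 m/s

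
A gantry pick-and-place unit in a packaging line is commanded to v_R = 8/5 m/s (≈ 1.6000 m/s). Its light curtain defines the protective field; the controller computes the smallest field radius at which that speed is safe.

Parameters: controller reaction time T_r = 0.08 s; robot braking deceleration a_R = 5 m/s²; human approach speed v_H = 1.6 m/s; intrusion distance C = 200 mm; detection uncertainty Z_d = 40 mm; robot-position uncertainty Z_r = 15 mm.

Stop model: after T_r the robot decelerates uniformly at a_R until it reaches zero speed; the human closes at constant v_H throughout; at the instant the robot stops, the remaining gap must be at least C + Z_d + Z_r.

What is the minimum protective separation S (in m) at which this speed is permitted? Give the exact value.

braking lasts T_s = (8/5)/5 = 0.3200 s
robot in T_r: 1.6000·0.0800 = 0.1280 m
braking distance = 1.6000²/(2·5.0000) = 0.2560 m
person approaches 1.6000·(0.0800+0.3200) = 0.6400 m
residual clearance needed = 0.2000+0.0400+0.0150 = 0.2550 m
S_min ≈ 0.1280+0.2560+0.6400+0.2550  ⇒  S_min = 1279/1000 m

S_min = 1279/1000 m = 1.2790 m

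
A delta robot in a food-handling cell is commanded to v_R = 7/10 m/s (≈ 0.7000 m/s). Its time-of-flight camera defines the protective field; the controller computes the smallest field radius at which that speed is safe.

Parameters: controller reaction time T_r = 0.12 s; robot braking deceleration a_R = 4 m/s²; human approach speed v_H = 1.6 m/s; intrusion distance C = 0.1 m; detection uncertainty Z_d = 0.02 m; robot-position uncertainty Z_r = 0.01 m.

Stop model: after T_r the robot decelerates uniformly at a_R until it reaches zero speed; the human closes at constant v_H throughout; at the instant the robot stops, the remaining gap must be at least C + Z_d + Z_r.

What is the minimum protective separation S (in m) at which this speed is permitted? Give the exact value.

S_min = 2989/4000 m = 0.7472 m

stop time T_s = (7/10)/4 = 0.1750 s
robot covers v_R·T_r = 0.7000·0.1200 = 0.0840 m before braking
braking distance = 0.7000²/(2·4.0000) = 0.0612 m
human over T_r+T_s: 1.6000·(0.1200+0.1750) = 0.4720 m
margins: 0.1000+0.0200+0.0100 = 0.1300 m
S_min ≈ 0.0840+0.0612+0.4720+0.1300  ⇒  S_min = 2989/4000 m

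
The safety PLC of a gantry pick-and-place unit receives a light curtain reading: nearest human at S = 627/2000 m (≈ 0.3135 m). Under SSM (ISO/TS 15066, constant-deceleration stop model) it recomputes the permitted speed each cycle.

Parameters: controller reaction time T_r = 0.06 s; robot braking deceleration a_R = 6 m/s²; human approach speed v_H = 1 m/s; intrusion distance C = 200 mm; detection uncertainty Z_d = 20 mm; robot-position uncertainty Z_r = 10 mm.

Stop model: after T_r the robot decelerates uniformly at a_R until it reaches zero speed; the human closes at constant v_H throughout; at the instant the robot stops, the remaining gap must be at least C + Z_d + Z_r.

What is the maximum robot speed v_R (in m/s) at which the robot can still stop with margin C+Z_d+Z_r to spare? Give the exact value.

v_R_max = 1/10 m/s = 0.1000 m/s

collect terms ⇒ (1/12)·v_R² + (17/75)·v_R + (-47/2000) = 0
  disc = (17/75)² − 4·(1/12)·(-47/2000) = 5329/90000 ; √disc = 73/300
  v_R = (−(17/75) + 73/300) / (2·(1/12)) = 1/10 m/s
check:
stop time T_s = (1/10)/6 = 0.0167 s
reaction-phase robot travel = 0.1000·0.0600 = 0.0060 m
braking distance = 0.1000²/(2·6.0000) = 0.0008 m
human closes 1.0000·0.0767 = 0.0767 m
residual clearance needed = 0.2000+0.0200+0.0100 = 0.2300 m
sum ≈ 0.0060+0.0008+0.0767+0.2300 ≈ 0.3135 m = S ✓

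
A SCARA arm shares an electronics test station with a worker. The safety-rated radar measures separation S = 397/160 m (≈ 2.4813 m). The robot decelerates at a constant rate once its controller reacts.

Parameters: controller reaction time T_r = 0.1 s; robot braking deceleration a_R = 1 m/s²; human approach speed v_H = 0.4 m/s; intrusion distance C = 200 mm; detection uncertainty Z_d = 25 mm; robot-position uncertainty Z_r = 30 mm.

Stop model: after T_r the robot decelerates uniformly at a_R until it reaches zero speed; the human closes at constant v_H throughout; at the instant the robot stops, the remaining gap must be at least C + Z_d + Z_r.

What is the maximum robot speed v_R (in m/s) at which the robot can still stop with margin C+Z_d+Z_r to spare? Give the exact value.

at the boundary: (1/2)·v² + (1/2)·v + (-1749/800) = 0
  disc = (1/2)² − 4·(1/2)·(-1749/800) = 1849/400 ; √disc = 43/20
  v_R = (−(1/2) + 43/20) / (2·(1/2)) = 33/20 m/s
check:
stop time T_s = (33/20)/1 = 1.6500 s
robot covers v_R·T_r = 1.6500·0.1000 = 0.1650 m before braking
robot covers 1.6500·1.6500 − ½·1.0000·1.6500² = 1.3613 m while stopping
person approaches 0.4000·(0.1000+1.6500) = 0.7000 m
residual clearance needed = 0.2000+0.0250+0.0300 = 0.2550 m
sum ≈ 0.1650+1.3613+0.7000+0.2550 ≈ 2.4813 m = S ✓

v_R_max = 33/20 m/s = 1.6500 m/s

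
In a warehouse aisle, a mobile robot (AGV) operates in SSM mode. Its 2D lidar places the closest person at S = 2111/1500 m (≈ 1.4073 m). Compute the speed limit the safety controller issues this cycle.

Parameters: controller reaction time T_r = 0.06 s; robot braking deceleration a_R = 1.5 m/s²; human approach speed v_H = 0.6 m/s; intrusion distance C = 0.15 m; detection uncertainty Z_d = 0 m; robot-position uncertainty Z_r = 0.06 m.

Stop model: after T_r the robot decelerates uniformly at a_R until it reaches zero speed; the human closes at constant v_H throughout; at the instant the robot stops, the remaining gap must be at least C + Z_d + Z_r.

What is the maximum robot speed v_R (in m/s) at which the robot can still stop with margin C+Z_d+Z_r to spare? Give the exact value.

v_R_max = 13/10 m/s = 1.3000 m/s

quadratic (1/3)·v² + (23/50)·v + (-871/750) = 0
  disc = (23/50)² − 4·(1/3)·(-871/750) = 39601/22500 ; √disc = 199/150
  v_R = (−(23/50) + 199/150) / (2·(1/3)) = 13/10 m/s
check:
T_s = v_R/a_R = (13/10)/(3/2) = 0.8667 s
robot covers v_R·T_r = 1.3000·0.0600 = 0.0780 m before braking
robot under decel: 1.3000²/(2·1.5000) = 0.5633 m
person approaches 0.6000·(0.0600+0.8667) = 0.5560 m
C+Z_d+Z_r = 0.1500+0.0000+0.0600 = 0.2100 m
sum ≈ 0.0780+0.5633+0.5560+0.2100 ≈ 1.4073 m = S ✓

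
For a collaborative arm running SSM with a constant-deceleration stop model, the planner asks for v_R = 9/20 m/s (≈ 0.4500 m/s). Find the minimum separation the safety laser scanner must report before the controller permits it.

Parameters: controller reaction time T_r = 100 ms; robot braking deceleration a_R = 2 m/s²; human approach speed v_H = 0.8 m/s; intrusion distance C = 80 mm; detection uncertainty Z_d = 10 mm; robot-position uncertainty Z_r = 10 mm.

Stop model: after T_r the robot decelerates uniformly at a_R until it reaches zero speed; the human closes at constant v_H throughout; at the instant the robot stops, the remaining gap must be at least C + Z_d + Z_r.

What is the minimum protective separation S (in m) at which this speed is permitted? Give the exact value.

stop time T_s = (9/20)/2 = 0.2250 s
robot covers v_R·T_r = 0.4500·0.1000 = 0.0450 m before braking
robot covers 0.4500·0.2250 − ½·2.0000·0.2250² = 0.0506 m while stopping
human closes 0.8000·0.3250 = 0.2600 m
margins: 0.0800+0.0100+0.0100 = 0.1000 m
S_min ≈ 0.0450+0.0506+0.2600+0.1000  ⇒  S_min = 729/1600 m

S_min = 729/1600 m = 0.4556 m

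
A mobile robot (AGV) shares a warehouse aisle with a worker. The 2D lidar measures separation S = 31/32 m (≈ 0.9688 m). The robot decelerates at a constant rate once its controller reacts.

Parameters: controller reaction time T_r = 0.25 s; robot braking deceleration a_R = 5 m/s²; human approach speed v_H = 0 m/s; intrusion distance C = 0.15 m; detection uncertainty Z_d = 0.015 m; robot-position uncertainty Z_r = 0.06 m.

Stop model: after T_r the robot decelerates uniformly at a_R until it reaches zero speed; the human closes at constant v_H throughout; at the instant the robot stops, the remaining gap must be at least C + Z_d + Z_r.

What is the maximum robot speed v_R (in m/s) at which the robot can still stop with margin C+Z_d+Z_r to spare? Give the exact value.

collect terms ⇒ (1/10)·v_R² + (1/4)·v_R + (-119/160) = 0
  disc = (1/4)² − 4·(1/10)·(-119/160) = 9/25 ; √disc = 3/5
  v_R = (−(1/4) + 3/5) / (2·(1/10)) = 7/4 m/s
check:
braking lasts T_s = (7/4)/5 = 0.3500 s
robot in T_r: 1.7500·0.2500 = 0.4375 m
robot covers 1.7500·0.3500 − ½·5.0000·0.3500² = 0.3063 m while stopping
human over T_r+T_s: 0.0000·(0.2500+0.3500) = 0.0000 m
C+Z_d+Z_r = 0.1500+0.0150+0.0600 = 0.2250 m
sum ≈ 0.4375+0.3063+0.0000+0.2250 ≈ 0.9688 m = S ✓

v_R_max = 7/4 m/s = 1.7500 m/s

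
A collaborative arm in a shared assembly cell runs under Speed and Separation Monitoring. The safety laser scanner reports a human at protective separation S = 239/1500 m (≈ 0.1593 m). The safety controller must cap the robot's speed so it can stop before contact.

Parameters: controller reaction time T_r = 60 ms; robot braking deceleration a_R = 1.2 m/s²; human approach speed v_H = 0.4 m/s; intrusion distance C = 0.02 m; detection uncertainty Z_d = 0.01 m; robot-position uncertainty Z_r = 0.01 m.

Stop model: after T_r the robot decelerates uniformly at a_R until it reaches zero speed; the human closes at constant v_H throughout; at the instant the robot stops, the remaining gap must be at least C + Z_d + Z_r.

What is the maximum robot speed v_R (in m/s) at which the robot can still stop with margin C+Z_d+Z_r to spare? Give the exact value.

v_R_max = 1/5 m/s = 0.2000 m/s

quadratic (5/12)·v² + (59/150)·v + (-143/1500) = 0
  disc = (59/150)² − 4·(5/12)·(-143/1500) = 196/625 ; √disc = 14/25
  v_R = (−(59/150) + 14/25) / (2·(5/12)) = 1/5 m/s
check:
T_s = v_R/a_R = (1/5)/(6/5) = 0.1667 s
robot covers v_R·T_r = 0.2000·0.0600 = 0.0120 m before braking
robot covers 0.2000·0.1667 − ½·1.2000·0.1667² = 0.0167 m while stopping
person approaches 0.4000·(0.0600+0.1667) = 0.0907 m
residual clearance needed = 0.0200+0.0100+0.0100 = 0.0400 m
sum ≈ 0.0120+0.0167+0.0907+0.0400 ≈ 0.1593 m = S ✓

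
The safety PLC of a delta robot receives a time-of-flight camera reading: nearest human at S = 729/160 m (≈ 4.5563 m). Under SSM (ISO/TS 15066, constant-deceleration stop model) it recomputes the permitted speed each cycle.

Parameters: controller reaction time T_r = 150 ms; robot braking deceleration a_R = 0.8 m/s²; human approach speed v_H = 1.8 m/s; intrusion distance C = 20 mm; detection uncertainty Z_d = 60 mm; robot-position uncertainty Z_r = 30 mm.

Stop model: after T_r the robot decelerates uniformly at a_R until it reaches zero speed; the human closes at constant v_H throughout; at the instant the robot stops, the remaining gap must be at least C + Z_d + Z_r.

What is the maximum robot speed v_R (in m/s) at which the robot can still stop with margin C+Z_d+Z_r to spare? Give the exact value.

v_R_max = 13/10 m/s = 1.3000 m/s

quadratic (5/8)·v² + (12/5)·v + (-3341/800) = 0
  disc = (12/5)² − 4·(5/8)·(-3341/800) = 25921/1600 ; √disc = 161/40
  v_R = (−(12/5) + 161/40) / (2·(5/8)) = 13/10 m/s
check:
T_s = v_R/a_R = (13/10)/(4/5) = 1.6250 s
robot in T_r: 1.3000·0.1500 = 0.1950 m
robot covers 1.3000·1.6250 − ½·0.8000·1.6250² = 1.0562 m while stopping
person approaches 1.8000·(0.1500+1.6250) = 3.1950 m
residual clearance needed = 0.0200+0.0600+0.0300 = 0.1100 m
sum ≈ 0.1950+1.0562+3.1950+0.1100 ≈ 4.5563 m = S ✓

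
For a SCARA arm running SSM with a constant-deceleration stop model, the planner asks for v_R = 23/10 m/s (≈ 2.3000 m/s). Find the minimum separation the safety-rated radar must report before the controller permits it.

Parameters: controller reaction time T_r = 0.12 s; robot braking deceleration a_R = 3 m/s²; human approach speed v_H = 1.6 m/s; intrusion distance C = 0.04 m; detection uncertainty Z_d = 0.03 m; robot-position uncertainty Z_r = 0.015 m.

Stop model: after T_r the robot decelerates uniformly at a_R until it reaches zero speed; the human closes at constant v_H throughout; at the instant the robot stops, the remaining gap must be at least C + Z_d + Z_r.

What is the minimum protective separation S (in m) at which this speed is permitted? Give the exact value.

stop time T_s = (23/10)/3 = 0.7667 s
robot covers v_R·T_r = 2.3000·0.1200 = 0.2760 m before braking
robot covers 2.3000·0.7667 − ½·3.0000·0.7667² = 0.8817 m while stopping
human closes 1.6000·0.8867 = 1.4187 m
residual clearance needed = 0.0400+0.0300+0.0150 = 0.0850 m
S_min ≈ 0.2760+0.8817+1.4187+0.0850  ⇒  S_min = 998/375 m

S_min = 998/375 m = 2.6613 m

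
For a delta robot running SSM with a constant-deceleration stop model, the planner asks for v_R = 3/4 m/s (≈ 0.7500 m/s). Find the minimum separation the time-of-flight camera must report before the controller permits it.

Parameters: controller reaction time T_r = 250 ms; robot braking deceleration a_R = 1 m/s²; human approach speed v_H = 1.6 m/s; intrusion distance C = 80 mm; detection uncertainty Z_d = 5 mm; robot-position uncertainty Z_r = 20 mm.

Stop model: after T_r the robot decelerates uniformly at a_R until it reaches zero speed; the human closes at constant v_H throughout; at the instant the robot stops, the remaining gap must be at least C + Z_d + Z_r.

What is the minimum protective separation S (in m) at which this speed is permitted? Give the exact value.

S_min = 1739/800 m = 2.1738 m

braking lasts T_s = (3/4)/1 = 0.7500 s
reaction-phase robot travel = 0.7500·0.2500 = 0.1875 m
robot under decel: 0.7500²/(2·1.0000) = 0.2812 m
human over T_r+T_s: 1.6000·(0.2500+0.7500) = 1.6000 m
C+Z_d+Z_r = 0.0800+0.0050+0.0200 = 0.1050 m
S_min ≈ 0.1875+0.2812+1.6000+0.1050  ⇒  S_min = 1739/800 m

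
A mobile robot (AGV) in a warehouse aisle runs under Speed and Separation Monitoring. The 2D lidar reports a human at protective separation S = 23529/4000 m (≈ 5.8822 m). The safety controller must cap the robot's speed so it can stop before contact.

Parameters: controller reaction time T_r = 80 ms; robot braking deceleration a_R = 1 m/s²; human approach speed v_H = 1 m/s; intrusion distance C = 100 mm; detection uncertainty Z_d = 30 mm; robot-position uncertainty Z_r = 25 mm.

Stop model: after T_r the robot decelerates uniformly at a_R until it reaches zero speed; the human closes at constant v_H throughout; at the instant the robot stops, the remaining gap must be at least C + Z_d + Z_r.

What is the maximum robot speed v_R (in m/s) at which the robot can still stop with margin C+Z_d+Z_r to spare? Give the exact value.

v_R_max = 49/20 m/s = 2.4500 m/s

quadratic (1/2)·v² + (27/25)·v + (-22589/4000) = 0
  disc = (27/25)² − 4·(1/2)·(-22589/4000) = 124609/10000 ; √disc = 353/100
  v_R = (−(27/25) + 353/100) / (2·(1/2)) = 49/20 m/s
check:
braking lasts T_s = (49/20)/1 = 2.4500 s
robot covers v_R·T_r = 2.4500·0.0800 = 0.1960 m before braking
braking distance = 2.4500²/(2·1.0000) = 3.0013 m
human over T_r+T_s: 1.0000·(0.0800+2.4500) = 2.5300 m
residual clearance needed = 0.1000+0.0300+0.0250 = 0.1550 m
sum ≈ 0.1960+3.0013+2.5300+0.1550 ≈ 5.8822 m = S ✓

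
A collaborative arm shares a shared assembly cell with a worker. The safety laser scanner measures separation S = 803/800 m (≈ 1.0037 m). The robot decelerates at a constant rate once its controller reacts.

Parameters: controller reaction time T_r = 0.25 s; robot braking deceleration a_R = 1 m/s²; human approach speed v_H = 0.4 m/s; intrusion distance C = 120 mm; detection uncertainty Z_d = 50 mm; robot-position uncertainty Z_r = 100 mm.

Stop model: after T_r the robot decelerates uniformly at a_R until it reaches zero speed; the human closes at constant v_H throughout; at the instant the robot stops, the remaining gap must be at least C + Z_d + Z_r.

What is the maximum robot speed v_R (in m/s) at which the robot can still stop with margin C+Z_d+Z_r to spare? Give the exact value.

v_R_max = 13/20 m/s = 0.6500 m/s

quadratic (1/2)·v² + (13/20)·v + (-507/800) = 0
  disc = (13/20)² − 4·(1/2)·(-507/800) = 169/100 ; √disc = 13/10
  v_R = (−(13/20) + 13/10) / (2·(1/2)) = 13/20 m/s
check:
braking lasts T_s = (13/20)/1 = 0.6500 s
robot covers v_R·T_r = 0.6500·0.2500 = 0.1625 m before braking
braking distance = 0.6500²/(2·1.0000) = 0.2112 m
person approaches 0.4000·(0.2500+0.6500) = 0.3600 m
margins: 0.1200+0.0500+0.1000 = 0.2700 m
sum ≈ 0.1625+0.2112+0.3600+0.2700 ≈ 1.0037 m = S ✓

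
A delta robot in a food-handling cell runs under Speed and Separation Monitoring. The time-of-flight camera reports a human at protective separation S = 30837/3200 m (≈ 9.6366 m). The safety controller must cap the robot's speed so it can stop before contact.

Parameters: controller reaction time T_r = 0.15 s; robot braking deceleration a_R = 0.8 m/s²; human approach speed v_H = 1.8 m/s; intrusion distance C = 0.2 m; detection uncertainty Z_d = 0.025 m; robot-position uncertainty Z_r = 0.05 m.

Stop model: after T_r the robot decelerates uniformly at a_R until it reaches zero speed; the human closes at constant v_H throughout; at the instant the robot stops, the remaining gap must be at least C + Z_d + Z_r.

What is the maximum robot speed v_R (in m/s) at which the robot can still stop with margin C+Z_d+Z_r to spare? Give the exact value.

v_R_max = 47/20 m/s = 2.3500 m/s

quadratic (5/8)·v² + (12/5)·v + (-29093/3200) = 0
  disc = (12/5)² − 4·(5/8)·(-29093/3200) = 182329/6400 ; √disc = 427/80
  v_R = (−(12/5) + 427/80) / (2·(5/8)) = 47/20 m/s
check:
stop time T_s = (47/20)/(4/5) = 2.9375 s
robot in T_r: 2.3500·0.1500 = 0.3525 m
robot under decel: 2.3500²/(2·0.8000) = 3.4516 m
human closes 1.8000·3.0875 = 5.5575 m
C+Z_d+Z_r = 0.2000+0.0250+0.0500 = 0.2750 m
sum ≈ 0.3525+3.4516+5.5575+0.2750 ≈ 9.6366 m = S ✓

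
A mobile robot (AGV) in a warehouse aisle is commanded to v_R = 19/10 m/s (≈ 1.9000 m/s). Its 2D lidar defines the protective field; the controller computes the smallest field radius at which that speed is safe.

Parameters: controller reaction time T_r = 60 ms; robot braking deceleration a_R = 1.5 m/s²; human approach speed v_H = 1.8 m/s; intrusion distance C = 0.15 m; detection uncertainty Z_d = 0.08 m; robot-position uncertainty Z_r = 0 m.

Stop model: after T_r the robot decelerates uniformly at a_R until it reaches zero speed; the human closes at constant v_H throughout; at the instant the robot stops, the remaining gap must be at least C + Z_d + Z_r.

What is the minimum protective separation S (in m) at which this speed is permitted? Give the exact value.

braking lasts T_s = (19/10)/(3/2) = 1.2667 s
reaction-phase robot travel = 1.9000·0.0600 = 0.1140 m
braking distance = 1.9000²/(2·1.5000) = 1.2033 m
human closes 1.8000·1.3267 = 2.3880 m
residual clearance needed = 0.1500+0.0800+0.0000 = 0.2300 m
S_min ≈ 0.1140+1.2033+2.3880+0.2300  ⇒  S_min = 5903/1500 m

S_min = 5903/1500 m = 3.9353 m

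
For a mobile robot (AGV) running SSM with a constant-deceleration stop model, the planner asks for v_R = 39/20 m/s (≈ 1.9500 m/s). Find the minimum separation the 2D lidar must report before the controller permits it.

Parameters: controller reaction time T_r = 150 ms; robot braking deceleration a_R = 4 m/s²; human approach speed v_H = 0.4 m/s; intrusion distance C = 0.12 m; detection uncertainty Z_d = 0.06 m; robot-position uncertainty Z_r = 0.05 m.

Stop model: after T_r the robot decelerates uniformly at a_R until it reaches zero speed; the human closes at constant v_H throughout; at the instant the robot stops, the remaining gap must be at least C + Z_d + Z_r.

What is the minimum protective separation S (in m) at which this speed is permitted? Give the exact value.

T_s = v_R/a_R = (39/20)/4 = 0.4875 s
robot covers v_R·T_r = 1.9500·0.1500 = 0.2925 m before braking
braking distance = 1.9500²/(2·4.0000) = 0.4753 m
human closes 0.4000·0.6375 = 0.2550 m
C+Z_d+Z_r = 0.1200+0.0600+0.0500 = 0.2300 m
S_min ≈ 0.2925+0.4753+0.2550+0.2300  ⇒  S_min = 4009/3200 m

S_min = 4009/3200 m = 1.2528 m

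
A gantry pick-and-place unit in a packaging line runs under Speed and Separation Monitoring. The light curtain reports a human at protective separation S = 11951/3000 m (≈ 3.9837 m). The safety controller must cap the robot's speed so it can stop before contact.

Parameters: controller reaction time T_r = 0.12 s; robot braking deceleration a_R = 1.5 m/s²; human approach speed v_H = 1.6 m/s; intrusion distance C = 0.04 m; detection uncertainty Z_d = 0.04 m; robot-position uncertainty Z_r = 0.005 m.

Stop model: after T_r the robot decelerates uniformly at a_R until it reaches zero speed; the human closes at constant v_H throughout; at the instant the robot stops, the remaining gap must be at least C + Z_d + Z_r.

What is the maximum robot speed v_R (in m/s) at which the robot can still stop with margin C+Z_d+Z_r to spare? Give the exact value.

collect terms ⇒ (1/3)·v_R² + (89/75)·v_R + (-278/75) = 0
  disc = (89/75)² − 4·(1/3)·(-278/75) = 3969/625 ; √disc = 63/25
  v_R = (−(89/75) + 63/25) / (2·(1/3)) = 2 m/s
check:
T_s = v_R/a_R = 2/(3/2) = 1.3333 s
robot covers v_R·T_r = 2.0000·0.1200 = 0.2400 m before braking
robot under decel: 2.0000²/(2·1.5000) = 1.3333 m
person approaches 1.6000·(0.1200+1.3333) = 2.3253 m
margins: 0.0400+0.0400+0.0050 = 0.0850 m
sum ≈ 0.2400+1.3333+2.3253+0.0850 ≈ 3.9837 m = S ✓

v_R_max = 2 m/s = 2.0000 m/s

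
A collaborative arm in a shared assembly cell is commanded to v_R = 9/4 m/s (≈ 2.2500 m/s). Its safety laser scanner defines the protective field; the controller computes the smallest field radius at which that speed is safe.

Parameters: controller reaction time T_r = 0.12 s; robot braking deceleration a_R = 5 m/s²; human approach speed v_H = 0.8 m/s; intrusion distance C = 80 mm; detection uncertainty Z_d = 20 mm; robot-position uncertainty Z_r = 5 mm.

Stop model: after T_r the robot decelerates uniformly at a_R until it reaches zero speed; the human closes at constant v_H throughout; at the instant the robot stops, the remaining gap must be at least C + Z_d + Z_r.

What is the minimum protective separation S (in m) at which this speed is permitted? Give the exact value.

S_min = 5349/4000 m = 1.3373 m

braking lasts T_s = (9/4)/5 = 0.4500 s
reaction-phase robot travel = 2.2500·0.1200 = 0.2700 m
robot under decel: 2.2500²/(2·5.0000) = 0.5062 m
human closes 0.8000·0.5700 = 0.4560 m
residual clearance needed = 0.0800+0.0200+0.0050 = 0.1050 m
S_min ≈ 0.2700+0.5062+0.4560+0.1050  ⇒  S_min = 5349/4000 m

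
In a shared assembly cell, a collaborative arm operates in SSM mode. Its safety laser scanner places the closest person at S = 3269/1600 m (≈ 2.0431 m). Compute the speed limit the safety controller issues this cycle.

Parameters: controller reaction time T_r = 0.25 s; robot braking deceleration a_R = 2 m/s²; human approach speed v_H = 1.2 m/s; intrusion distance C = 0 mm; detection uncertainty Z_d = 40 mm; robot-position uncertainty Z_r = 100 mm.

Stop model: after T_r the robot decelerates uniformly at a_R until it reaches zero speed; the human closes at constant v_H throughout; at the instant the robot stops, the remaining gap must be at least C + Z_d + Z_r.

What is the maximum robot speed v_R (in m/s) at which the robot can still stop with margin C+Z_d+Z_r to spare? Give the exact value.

collect terms ⇒ (1/4)·v_R² + (17/20)·v_R + (-513/320) = 0
  disc = (17/20)² − 4·(1/4)·(-513/320) = 3721/1600 ; √disc = 61/40
  v_R = (−(17/20) + 61/40) / (2·(1/4)) = 27/20 m/s
check:
T_s = v_R/a_R = (27/20)/2 = 0.6750 s
robot in T_r: 1.3500·0.2500 = 0.3375 m
braking distance = 1.3500²/(2·2.0000) = 0.4556 m
human over T_r+T_s: 1.2000·(0.2500+0.6750) = 1.1100 m
margins: 0.0000+0.0400+0.1000 = 0.1400 m
sum ≈ 0.3375+0.4556+1.1100+0.1400 ≈ 2.0431 m = S ✓

v_R_max = 27/20 m/s = 1.3500 m/s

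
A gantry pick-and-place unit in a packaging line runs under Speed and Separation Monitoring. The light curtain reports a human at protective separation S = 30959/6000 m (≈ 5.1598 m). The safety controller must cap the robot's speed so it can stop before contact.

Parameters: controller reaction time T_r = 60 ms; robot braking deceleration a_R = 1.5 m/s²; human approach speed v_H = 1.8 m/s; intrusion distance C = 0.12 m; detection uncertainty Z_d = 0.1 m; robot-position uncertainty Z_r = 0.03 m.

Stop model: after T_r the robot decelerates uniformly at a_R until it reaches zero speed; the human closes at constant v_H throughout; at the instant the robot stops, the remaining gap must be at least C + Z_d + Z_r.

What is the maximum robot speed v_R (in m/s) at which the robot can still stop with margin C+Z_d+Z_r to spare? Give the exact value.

collect terms ⇒ (1/3)·v_R² + (63/50)·v_R + (-28811/6000) = 0
  disc = (63/50)² − 4·(1/3)·(-28811/6000) = 44944/5625 ; √disc = 212/75
  v_R = (−(63/50) + 212/75) / (2·(1/3)) = 47/20 m/s
check:
stop time T_s = (47/20)/(3/2) = 1.5667 s
reaction-phase robot travel = 2.3500·0.0600 = 0.1410 m
braking distance = 2.3500²/(2·1.5000) = 1.8408 m
person approaches 1.8000·(0.0600+1.5667) = 2.9280 m
C+Z_d+Z_r = 0.1200+0.1000+0.0300 = 0.2500 m
sum ≈ 0.1410+1.8408+2.9280+0.2500 ≈ 5.1598 m = S ✓

v_R_max = 47/20 m/s = 2.3500 m/s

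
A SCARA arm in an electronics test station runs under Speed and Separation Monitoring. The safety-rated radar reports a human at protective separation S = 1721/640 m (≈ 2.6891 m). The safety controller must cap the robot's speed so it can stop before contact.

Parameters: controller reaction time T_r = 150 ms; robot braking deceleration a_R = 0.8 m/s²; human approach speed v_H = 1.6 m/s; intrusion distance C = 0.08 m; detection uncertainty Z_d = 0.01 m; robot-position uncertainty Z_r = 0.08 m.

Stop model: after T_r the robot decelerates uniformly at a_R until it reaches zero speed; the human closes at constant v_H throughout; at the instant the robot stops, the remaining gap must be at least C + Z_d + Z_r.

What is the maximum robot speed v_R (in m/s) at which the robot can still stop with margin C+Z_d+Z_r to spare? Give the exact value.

v_R_max = 17/20 m/s = 0.8500 m/s

quadratic (5/8)·v² + (43/20)·v + (-7293/3200) = 0
  disc = (43/20)² − 4·(5/8)·(-7293/3200) = 66049/6400 ; √disc = 257/80
  v_R = (−(43/20) + 257/80) / (2·(5/8)) = 17/20 m/s
check:
T_s = v_R/a_R = (17/20)/(4/5) = 1.0625 s
reaction-phase robot travel = 0.8500·0.1500 = 0.1275 m
robot covers 0.8500·1.0625 − ½·0.8000·1.0625² = 0.4516 m while stopping
human over T_r+T_s: 1.6000·(0.1500+1.0625) = 1.9400 m
margins: 0.0800+0.0100+0.0800 = 0.1700 m
sum ≈ 0.1275+0.4516+1.9400+0.1700 ≈ 2.6891 m = S ✓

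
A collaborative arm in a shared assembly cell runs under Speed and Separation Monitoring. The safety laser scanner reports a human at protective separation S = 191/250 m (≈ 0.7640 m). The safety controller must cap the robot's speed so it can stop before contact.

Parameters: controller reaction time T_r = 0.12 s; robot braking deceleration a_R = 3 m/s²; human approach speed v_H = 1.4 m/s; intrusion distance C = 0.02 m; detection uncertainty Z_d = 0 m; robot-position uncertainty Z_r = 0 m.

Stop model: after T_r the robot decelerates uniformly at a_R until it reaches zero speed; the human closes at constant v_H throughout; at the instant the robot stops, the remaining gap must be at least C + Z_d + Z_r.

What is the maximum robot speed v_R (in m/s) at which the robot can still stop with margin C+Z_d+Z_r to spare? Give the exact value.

quadratic (1/6)·v² + (44/75)·v + (-72/125) = 0
  disc = (44/75)² − 4·(1/6)·(-72/125) = 4096/5625 ; √disc = 64/75
  v_R = (−(44/75) + 64/75) / (2·(1/6)) = 4/5 m/s
check:
T_s = v_R/a_R = (4/5)/3 = 0.2667 s
reaction-phase robot travel = 0.8000·0.1200 = 0.0960 m
braking distance = 0.8000²/(2·3.0000) = 0.1067 m
human closes 1.4000·0.3867 = 0.5413 m
margins: 0.0200+0.0000+0.0000 = 0.0200 m
sum ≈ 0.0960+0.1067+0.5413+0.0200 ≈ 0.7640 m = S ✓

v_R_max = 4/5 m/s = 0.8000 m/s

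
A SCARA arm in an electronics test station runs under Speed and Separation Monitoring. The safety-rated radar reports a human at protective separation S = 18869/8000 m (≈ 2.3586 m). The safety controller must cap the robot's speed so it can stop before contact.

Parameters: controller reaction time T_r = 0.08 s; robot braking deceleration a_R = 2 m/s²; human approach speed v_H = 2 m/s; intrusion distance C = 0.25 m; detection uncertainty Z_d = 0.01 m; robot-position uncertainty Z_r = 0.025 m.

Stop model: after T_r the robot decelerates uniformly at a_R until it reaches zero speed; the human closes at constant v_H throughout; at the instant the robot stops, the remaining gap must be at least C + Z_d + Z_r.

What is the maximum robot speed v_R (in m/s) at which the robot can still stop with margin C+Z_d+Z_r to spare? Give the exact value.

quadratic (1/4)·v² + (27/25)·v + (-15309/8000) = 0
  disc = (27/25)² − 4·(1/4)·(-15309/8000) = 123201/40000 ; √disc = 351/200
  v_R = (−(27/25) + 351/200) / (2·(1/4)) = 27/20 m/s
check:
T_s = v_R/a_R = (27/20)/2 = 0.6750 s
reaction-phase robot travel = 1.3500·0.0800 = 0.1080 m
robot covers 1.3500·0.6750 − ½·2.0000·0.6750² = 0.4556 m while stopping
person approaches 2.0000·(0.0800+0.6750) = 1.5100 m
margins: 0.2500+0.0100+0.0250 = 0.2850 m
sum ≈ 0.1080+0.4556+1.5100+0.2850 ≈ 2.3586 m = S ✓

v_R_max = 27/20 m/s = 1.3500 m/s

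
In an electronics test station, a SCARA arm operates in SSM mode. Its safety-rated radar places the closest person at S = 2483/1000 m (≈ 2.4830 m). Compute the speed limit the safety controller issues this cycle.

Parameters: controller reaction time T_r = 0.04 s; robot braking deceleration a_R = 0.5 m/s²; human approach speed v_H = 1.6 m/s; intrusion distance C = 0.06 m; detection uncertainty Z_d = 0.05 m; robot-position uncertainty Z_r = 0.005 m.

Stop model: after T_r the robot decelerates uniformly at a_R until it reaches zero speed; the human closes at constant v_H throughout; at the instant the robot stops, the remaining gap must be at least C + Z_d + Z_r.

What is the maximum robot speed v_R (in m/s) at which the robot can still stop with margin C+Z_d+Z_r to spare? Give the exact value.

v_R_max = 3/5 m/s = 0.6000 m/s

quadratic (1)·v² + (81/25)·v + (-288/125) = 0
  disc = (81/25)² − 4·(1)·(-288/125) = 12321/625 ; √disc = 111/25
  v_R = (−(81/25) + 111/25) / (2·(1)) = 3/5 m/s
check:
stop time T_s = (3/5)/(1/2) = 1.2000 s
robot in T_r: 0.6000·0.0400 = 0.0240 m
robot covers 0.6000·1.2000 − ½·0.5000·1.2000² = 0.3600 m while stopping
person approaches 1.6000·(0.0400+1.2000) = 1.9840 m
C+Z_d+Z_r = 0.0600+0.0500+0.0050 = 0.1150 m
sum ≈ 0.0240+0.3600+1.9840+0.1150 ≈ 2.4830 m = S ✓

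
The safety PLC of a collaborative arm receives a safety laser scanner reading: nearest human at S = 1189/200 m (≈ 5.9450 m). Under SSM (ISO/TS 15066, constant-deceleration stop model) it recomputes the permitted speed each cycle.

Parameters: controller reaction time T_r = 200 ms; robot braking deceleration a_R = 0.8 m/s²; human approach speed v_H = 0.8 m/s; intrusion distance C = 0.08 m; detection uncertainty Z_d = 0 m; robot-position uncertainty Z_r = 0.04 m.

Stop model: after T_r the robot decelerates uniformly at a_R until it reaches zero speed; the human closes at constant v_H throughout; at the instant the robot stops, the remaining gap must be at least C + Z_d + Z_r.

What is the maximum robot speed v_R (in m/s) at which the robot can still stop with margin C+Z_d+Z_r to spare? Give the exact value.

v_R_max = 11/5 m/s = 2.2000 m/s

quadratic (5/8)·v² + (6/5)·v + (-1133/200) = 0
  disc = (6/5)² − 4·(5/8)·(-1133/200) = 6241/400 ; √disc = 79/20
  v_R = (−(6/5) + 79/20) / (2·(5/8)) = 11/5 m/s
check:
stop time T_s = (11/5)/(4/5) = 2.7500 s
robot in T_r: 2.2000·0.2000 = 0.4400 m
robot under decel: 2.2000²/(2·0.8000) = 3.0250 m
human closes 0.8000·2.9500 = 2.3600 m
C+Z_d+Z_r = 0.0800+0.0000+0.0400 = 0.1200 m
sum ≈ 0.4400+3.0250+2.3600+0.1200 ≈ 5.9450 m = S ✓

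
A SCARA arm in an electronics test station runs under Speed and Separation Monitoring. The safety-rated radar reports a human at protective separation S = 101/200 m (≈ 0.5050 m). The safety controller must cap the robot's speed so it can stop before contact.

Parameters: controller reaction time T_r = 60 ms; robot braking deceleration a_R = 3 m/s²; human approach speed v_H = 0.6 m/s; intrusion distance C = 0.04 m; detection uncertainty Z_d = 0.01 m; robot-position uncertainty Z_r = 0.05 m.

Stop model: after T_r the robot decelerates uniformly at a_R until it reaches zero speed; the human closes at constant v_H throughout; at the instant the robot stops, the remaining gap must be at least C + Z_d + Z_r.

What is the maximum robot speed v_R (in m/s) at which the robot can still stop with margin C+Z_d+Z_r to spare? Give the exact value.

v_R_max = 9/10 m/s = 0.9000 m/s

collect terms ⇒ (1/6)·v_R² + (13/50)·v_R + (-369/1000) = 0
  disc = (13/50)² − 4·(1/6)·(-369/1000) = 196/625 ; √disc = 14/25
  v_R = (−(13/50) + 14/25) / (2·(1/6)) = 9/10 m/s
check:
braking lasts T_s = (9/10)/3 = 0.3000 s
robot in T_r: 0.9000·0.0600 = 0.0540 m
robot covers 0.9000·0.3000 − ½·3.0000·0.3000² = 0.1350 m while stopping
human over T_r+T_s: 0.6000·(0.0600+0.3000) = 0.2160 m
C+Z_d+Z_r = 0.0400+0.0100+0.0500 = 0.1000 m
sum ≈ 0.0540+0.1350+0.2160+0.1000 ≈ 0.5050 m = S ✓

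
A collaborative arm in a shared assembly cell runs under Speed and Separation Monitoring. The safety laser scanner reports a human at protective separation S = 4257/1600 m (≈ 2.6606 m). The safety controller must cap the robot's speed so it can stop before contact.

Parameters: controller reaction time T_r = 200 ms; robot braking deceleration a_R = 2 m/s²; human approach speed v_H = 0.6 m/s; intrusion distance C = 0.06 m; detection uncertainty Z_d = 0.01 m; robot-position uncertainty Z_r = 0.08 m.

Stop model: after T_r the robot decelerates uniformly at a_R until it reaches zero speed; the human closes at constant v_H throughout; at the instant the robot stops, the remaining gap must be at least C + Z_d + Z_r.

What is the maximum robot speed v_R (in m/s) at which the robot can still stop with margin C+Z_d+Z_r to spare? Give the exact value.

collect terms ⇒ (1/4)·v_R² + (1/2)·v_R + (-153/64) = 0
  disc = (1/2)² − 4·(1/4)·(-153/64) = 169/64 ; √disc = 13/8
  v_R = (−(1/2) + 13/8) / (2·(1/4)) = 9/4 m/s
check:
T_s = v_R/a_R = (9/4)/2 = 1.1250 s
robot covers v_R·T_r = 2.2500·0.2000 = 0.4500 m before braking
robot covers 2.2500·1.1250 − ½·2.0000·1.1250² = 1.2656 m while stopping
person approaches 0.6000·(0.2000+1.1250) = 0.7950 m
residual clearance needed = 0.0600+0.0100+0.0800 = 0.1500 m
sum ≈ 0.4500+1.2656+0.7950+0.1500 ≈ 2.6606 m = S ✓

v_R_max = 9/4 m/s = 2.2500 m/s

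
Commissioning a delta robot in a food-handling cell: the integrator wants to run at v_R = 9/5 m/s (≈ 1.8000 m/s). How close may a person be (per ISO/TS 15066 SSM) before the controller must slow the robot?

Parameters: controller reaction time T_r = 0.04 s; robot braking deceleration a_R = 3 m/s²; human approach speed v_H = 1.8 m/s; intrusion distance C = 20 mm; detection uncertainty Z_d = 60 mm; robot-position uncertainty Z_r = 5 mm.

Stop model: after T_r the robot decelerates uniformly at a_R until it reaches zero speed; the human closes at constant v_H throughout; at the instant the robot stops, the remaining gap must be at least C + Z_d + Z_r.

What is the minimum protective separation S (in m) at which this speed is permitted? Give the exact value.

S_min = 1849/1000 m = 1.8490 m

braking lasts T_s = (9/5)/3 = 0.6000 s
reaction-phase robot travel = 1.8000·0.0400 = 0.0720 m
robot covers 1.8000·0.6000 − ½·3.0000·0.6000² = 0.5400 m while stopping
human closes 1.8000·0.6400 = 1.1520 m
residual clearance needed = 0.0200+0.0600+0.0050 = 0.0850 m
S_min ≈ 0.0720+0.5400+1.1520+0.0850  ⇒  S_min = 1849/1000 m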